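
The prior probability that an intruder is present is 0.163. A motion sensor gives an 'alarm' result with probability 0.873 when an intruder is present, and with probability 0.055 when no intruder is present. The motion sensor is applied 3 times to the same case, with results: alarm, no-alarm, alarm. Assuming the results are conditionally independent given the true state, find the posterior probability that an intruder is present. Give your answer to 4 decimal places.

Posterior P(H) ≈ 0.8683

With H the event that an intruder is present, the joint likelihood of the observed sequence is P(data|H) = 0.873·0.127·0.873 = 0.096790 and P(data|¬H) = 0.055·0.945·0.055 = 0.0028586.
Bayes: P(H|data) = 0.163·0.096790 / (0.163·0.096790 + 0.837·0.0028586) = 0.015777/0.018170 = 0.8683.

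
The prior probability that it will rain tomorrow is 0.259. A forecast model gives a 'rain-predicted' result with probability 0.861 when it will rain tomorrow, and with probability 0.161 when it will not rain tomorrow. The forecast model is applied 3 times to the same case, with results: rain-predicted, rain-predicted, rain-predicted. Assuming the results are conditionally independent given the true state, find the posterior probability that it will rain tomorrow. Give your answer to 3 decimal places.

With H the event that it will rain tomorrow, the joint likelihood of the observed sequence is P(data|H) = 0.861·0.861·0.861 = 0.63828 and P(data|¬H) = 0.161·0.161·0.161 = 0.0041733.
Bayes: P(H|data) = 0.259·0.63828 / (0.259·0.63828 + 0.741·0.0041733) = 0.16531/0.16841 = 0.9816.

Posterior P(H) ≈ 0.982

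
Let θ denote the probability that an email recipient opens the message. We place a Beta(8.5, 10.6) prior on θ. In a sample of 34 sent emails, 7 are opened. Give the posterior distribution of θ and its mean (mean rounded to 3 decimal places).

Observing 7 successes and 27 failures updates Beta(8.5, 10.6) by adding the success and failure counts to the two shape parameters: α = 8.5+7 = 15.5, β = 10.6+27 = 37.6.
Posterior mean = α/(α+β) = 15.5/53.1 = 0.292.

Posterior: Beta(15.5, 37.6); mean ≈ 0.292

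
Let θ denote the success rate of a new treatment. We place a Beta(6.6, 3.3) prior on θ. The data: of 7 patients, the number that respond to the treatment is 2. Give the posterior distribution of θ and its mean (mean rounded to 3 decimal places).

Posterior: Beta(8.6, 8.3); mean ≈ 0.509

Observing 2 successes and 5 failures updates Beta(6.6, 3.3) by adding the success and failure counts to the two shape parameters: α = 6.6+2 = 8.6, β = 3.3+5 = 8.3.
Posterior mean = α/(α+β) = 8.6/16.9 = 0.509.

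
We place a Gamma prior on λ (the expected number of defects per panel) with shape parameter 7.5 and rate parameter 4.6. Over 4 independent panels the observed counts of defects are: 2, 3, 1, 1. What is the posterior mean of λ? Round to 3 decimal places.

The Poisson likelihood adds the total count to the shape and the number of exposure periods to the rate. Here ∑xᵢ = 7 and n = 4, so shape 7.5→14.5 and rate 4.6→8.6.
E[λ | data] = 14.5/8.6 = 1.686.

Posterior mean ≈ 1.686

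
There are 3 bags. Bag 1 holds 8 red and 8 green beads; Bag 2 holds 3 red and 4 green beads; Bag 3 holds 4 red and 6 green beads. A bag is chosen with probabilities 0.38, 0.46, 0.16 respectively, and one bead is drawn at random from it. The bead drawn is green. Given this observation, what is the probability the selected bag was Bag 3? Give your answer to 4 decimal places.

Posterior probability ≈ 0.1749

P(green|Bag 1) = 0.5; P(green|Bag 2) = 0.5714; P(green|Bag 3) = 0.6.
Prior × likelihood for each source: 0.38·0.5=0.1900, 0.46·0.5714=0.2629, 0.16·0.6=0.09600. Summing gives P(green) = 0.54886.
P(Bag 3 | green) = 0.09600 / 0.54886 = 0.1749.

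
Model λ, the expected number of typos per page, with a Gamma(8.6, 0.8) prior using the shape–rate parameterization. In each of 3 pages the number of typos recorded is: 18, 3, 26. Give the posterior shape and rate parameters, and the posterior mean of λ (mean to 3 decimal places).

Posterior: Gamma(shape=55.6, rate=3.8); mean ≈ 14.632

Total count ∑xᵢ = 47 over n = 3 pages.
Gamma is conjugate to the Poisson likelihood: posterior is Gamma(shape = 8.6+47 = 55.6, rate = 0.8+3 = 3.8).
E[λ | data] = 55.6/3.8 = 14.632.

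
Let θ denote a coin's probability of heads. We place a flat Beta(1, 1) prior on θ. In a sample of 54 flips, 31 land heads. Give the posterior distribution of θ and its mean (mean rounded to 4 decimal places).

The binomial likelihood is conjugate to the Beta prior: with 31 successes and 23 failures, the posterior is Beta(1+31, 1+23) = Beta(32, 24).
Posterior mean = α/(α+β) = 32/56 = 0.5714.

Posterior: Beta(32, 24); mean ≈ 0.5714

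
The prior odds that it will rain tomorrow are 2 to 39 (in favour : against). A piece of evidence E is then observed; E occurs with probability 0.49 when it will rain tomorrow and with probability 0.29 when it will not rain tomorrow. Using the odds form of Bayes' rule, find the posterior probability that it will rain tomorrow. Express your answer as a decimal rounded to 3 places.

Posterior probability ≈ 0.080

Prior odds = 2/39 = 0.051282. In log-odds, ln(0.051282) = -2.9704.
Add log likelihood ratio: ln(1.6897) = 0.52452.
Posterior log-odds = -2.4459, so posterior odds = exp(-2.4459) = 0.086649. Converting, P(H|E) = 0.086649/1.0866 = 0.080.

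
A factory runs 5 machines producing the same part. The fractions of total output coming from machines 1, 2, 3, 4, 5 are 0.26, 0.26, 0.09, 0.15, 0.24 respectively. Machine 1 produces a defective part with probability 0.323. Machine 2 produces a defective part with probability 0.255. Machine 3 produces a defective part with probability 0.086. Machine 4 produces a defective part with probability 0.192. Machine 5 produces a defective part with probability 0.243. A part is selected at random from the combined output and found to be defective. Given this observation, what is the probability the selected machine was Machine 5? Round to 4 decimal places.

Posterior probability ≈ 0.2379

Tabulate prior·likelihood by source: [1] prior 0.26, lik 0.323, product 0.08398; [2] prior 0.26, lik 0.255, product 0.06630; [3] prior 0.09, lik 0.086, product 0.007740; [4] prior 0.15, lik 0.192, product 0.02880; [5] prior 0.24, lik 0.243, product 0.05832.
Normalizing constant = 0.24514; the posterior for Machine 5 is its product over the sum, 0.05832/0.24514 = 0.2379.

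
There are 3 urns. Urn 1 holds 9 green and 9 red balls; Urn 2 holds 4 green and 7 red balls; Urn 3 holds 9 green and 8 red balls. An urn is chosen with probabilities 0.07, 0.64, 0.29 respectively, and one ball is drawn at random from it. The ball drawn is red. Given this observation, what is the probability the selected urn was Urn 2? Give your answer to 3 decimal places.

P(red|Urn 1) = 0.5; P(red|Urn 2) = 0.6364; P(red|Urn 3) = 0.4706.
Prior × likelihood for each source: 0.07·0.5=0.03500, 0.64·0.6364=0.4073, 0.29·0.4706=0.1365. Summing gives P(red) = 0.57874.
P(Urn 2 | red) = 0.4073 / 0.57874 = 0.704.

Posterior probability ≈ 0.704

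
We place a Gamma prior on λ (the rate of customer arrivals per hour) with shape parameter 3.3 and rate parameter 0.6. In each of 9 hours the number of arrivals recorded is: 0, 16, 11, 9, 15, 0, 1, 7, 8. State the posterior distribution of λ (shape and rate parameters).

The Poisson likelihood adds the total count to the shape and the number of exposure periods to the rate. Here ∑xᵢ = 67 and n = 9, so shape 3.3→70.3 and rate 0.6→9.6.

Posterior: Gamma(shape=70.3, rate=9.6)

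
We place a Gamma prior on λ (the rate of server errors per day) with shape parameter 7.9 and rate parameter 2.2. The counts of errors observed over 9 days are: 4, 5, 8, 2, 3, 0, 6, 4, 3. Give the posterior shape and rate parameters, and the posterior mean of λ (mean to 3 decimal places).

The Poisson likelihood adds the total count to the shape and the number of exposure periods to the rate. Here ∑xᵢ = 35 and n = 9, so shape 7.9→42.9 and rate 2.2→11.2.
Posterior mean = shape/rate = 42.9/11.2 = 3.830.

Posterior: Gamma(shape=42.9, rate=11.2); mean ≈ 3.830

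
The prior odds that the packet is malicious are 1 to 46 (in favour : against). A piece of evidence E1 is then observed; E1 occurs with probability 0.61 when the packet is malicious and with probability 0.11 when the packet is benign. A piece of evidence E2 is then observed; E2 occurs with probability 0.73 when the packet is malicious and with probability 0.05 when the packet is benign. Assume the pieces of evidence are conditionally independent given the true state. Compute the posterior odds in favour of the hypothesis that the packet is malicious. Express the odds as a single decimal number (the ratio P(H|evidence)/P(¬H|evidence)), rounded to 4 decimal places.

Posterior odds ≈ 1.7601

Prior odds = 1/46 = 0.021739.
Likelihood ratio for E1 = 0.61/0.11 = 5.5455.
Likelihood ratio for E2 = 0.73/0.05 = 14.600.
Posterior odds = prior odds × LR₁ × LR₂ = 1.7601.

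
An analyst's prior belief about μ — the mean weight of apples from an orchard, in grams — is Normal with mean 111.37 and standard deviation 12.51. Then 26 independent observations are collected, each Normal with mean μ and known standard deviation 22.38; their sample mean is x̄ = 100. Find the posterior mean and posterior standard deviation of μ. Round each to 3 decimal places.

Posterior mean ≈ 101.246; posterior SD ≈ 4.142

With known σ, the Normal prior is conjugate. Weight on the data is w = (n/σ²)/(n/σ² + 1/τ₀²) = 0.0519103/(0.0519103+0.00638977) = 0.89040.
Posterior mean = w·x̄ + (1−w)·μ₀ = 0.89040·100 + 0.10960·111.37 = 101.246. Posterior variance = 1/(0.0519103+0.00638977) = 17.1526, so SD = 4.142.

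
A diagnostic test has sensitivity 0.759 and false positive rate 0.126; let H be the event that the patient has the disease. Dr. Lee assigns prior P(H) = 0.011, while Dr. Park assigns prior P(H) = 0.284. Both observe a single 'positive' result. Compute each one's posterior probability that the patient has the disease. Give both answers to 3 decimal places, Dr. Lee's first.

Dr. Lee: 0.063; Dr. Park: 0.705

The likelihood ratio for a 'positive' result is 0.759/0.126 = 6.0238.
Dr. Lee: prior odds 0.011/0.989 = 0.011122; posterior odds 0.066999; posterior probability 0.063.
Dr. Park: prior odds 0.284/0.716 = 0.39665; posterior odds 2.3893; posterior probability 0.705.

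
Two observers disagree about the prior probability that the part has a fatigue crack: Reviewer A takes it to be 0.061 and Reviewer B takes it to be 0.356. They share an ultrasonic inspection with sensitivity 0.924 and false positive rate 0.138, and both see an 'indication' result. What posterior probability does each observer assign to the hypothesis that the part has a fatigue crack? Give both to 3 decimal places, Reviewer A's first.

P('+'|H) = 0.924, P('+'|¬H) = 0.138.
Reviewer A: numerator 0.924·0.061 = 0.056364; evidence = 0.056364+0.138·0.939 = 0.18595; posterior = 0.303.
Reviewer B: numerator 0.924·0.356 = 0.32894; evidence = 0.32894+0.138·0.644 = 0.41782; posterior = 0.787.

Reviewer A: 0.303; Reviewer B: 0.787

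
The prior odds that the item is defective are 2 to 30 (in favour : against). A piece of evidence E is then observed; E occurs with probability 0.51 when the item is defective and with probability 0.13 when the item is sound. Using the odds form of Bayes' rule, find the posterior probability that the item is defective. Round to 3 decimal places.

Prior odds = 2/30 = 0.066667. In log-odds, ln(0.066667) = -2.7081.
Add log likelihood ratio: ln(3.9231) = 1.3669.
Posterior log-odds = -1.3412, so posterior odds = exp(-1.3412) = 0.26154. Converting, P(H|E) = 0.26154/1.2615 = 0.207.

Posterior probability ≈ 0.207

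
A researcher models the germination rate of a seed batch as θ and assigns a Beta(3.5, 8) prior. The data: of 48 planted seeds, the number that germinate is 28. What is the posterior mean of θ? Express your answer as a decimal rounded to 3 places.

Posterior mean ≈ 0.529

Observing 28 successes and 20 failures updates Beta(3.5, 8) by adding the success and failure counts to the two shape parameters: α = 3.5+28 = 31.5, β = 8+20 = 28.
Posterior mean = α/(α+β) = 31.5/59.5 = 0.529.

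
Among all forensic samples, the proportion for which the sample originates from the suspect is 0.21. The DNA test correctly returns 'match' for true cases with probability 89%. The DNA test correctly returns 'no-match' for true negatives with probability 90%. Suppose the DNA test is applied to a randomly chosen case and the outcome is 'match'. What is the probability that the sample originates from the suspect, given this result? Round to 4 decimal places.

Write H for 'the sample originates from the suspect'. Prior odds H:¬H = 0.21/0.79 = 0.26582. For the 'match' outcome, the likelihood ratio is 0.89/0.1 = 8.9000.
Posterior odds = 0.26582 × 8.9000 = 2.3658, so P(H|E) = 2.3658/(1+2.3658) = 0.7029.

P(H | E) ≈ 0.7029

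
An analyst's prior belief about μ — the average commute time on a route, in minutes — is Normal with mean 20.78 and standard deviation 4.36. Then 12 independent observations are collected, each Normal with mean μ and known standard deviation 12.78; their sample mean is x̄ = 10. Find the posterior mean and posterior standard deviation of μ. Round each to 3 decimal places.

Posterior mean ≈ 14.498; posterior SD ≈ 2.816

With known σ, the Normal prior is conjugate. Weight on the data is w = (n/σ²)/(n/σ² + 1/τ₀²) = 0.0734716/(0.0734716+0.0526050) = 0.58275.
Posterior mean = w·x̄ + (1−w)·μ₀ = 0.58275·10 + 0.41725·20.78 = 14.498. Posterior variance = 1/(0.0734716+0.0526050) = 7.93169, so SD = 2.816.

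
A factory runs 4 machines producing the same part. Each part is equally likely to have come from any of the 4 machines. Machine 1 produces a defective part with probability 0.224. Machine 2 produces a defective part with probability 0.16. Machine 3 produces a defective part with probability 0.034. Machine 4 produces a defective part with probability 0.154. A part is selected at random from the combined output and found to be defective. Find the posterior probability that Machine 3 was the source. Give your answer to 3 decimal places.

Posterior probability ≈ 0.059

P(defective|M1) = 0.224; P(defective|M2) = 0.16; P(defective|M3) = 0.034; P(defective|M4) = 0.154.
Prior × likelihood for each source: 0.25·0.224=0.05600, 0.25·0.16=0.04000, 0.25·0.034=0.008500, 0.25·0.154=0.03850. Summing gives P(defective) = 0.14300.
P(Machine 3 | defective) = 0.008500 / 0.14300 = 0.059.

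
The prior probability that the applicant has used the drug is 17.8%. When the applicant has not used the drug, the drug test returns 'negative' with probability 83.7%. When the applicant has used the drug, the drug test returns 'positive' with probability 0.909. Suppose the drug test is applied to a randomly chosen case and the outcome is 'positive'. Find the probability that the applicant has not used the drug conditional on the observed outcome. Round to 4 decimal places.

P(¬H | E) ≈ 0.4530

Write H for 'the applicant has used the drug'. Prior odds H:¬H = 0.178/0.822 = 0.21655. For the 'positive' outcome, the likelihood ratio is 0.909/0.163 = 5.5767.
Posterior odds = 0.21655 × 5.5767 = 1.2076, so P(H|E) = 1.2076/(1+1.2076) = 0.5470. Then P(¬H|E) = 1 − 0.5470 = 0.4530.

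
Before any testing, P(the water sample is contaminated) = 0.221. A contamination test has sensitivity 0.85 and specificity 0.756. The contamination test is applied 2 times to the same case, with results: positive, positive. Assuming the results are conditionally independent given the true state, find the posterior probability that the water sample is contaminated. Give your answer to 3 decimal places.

Posterior P(H) ≈ 0.775

Let H be the event that the water sample is contaminated; start with P(H) = 0.221. P('positive'|H) = 0.85, P('positive'|¬H) = 0.244.
Update on result 1 ('positive'): P(H) ← 0.85·0.2210 / (0.85·0.2210 + 0.244·0.7790) = 0.18785/0.37793 = 0.4971.
Update on result 2 ('positive'): P(H) ← 0.85·0.4971 / (0.85·0.4971 + 0.244·0.5029) = 0.42250/0.54522 = 0.7749.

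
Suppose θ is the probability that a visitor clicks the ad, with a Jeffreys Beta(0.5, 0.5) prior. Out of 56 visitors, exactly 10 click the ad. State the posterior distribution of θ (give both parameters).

Observing 10 successes and 46 failures updates Beta(0.5, 0.5) by adding the success and failure counts to the two shape parameters: α = 0.5+10 = 10.5, β = 0.5+46 = 46.5.

Posterior: Beta(10.5, 46.5)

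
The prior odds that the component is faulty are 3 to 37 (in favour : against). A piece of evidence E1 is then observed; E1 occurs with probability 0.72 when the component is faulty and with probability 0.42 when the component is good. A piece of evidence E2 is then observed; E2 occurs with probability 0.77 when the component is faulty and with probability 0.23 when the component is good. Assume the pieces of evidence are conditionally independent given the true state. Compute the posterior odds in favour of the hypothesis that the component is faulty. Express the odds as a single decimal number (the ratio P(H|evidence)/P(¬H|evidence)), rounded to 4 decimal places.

Prior odds = 3/37 = 0.081081.
Likelihood ratio for E1 = 0.72/0.42 = 1.7143.
Likelihood ratio for E2 = 0.77/0.23 = 3.3478.
Posterior odds = prior odds × LR₁ × LR₂ = 0.46533.

Posterior odds ≈ 0.4653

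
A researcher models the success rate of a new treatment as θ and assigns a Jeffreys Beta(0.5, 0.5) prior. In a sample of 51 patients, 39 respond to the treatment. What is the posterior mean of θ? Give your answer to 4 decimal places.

Posterior mean ≈ 0.7596

Observing 39 successes and 12 failures updates Beta(0.5, 0.5) by adding the success and failure counts to the two shape parameters: α = 0.5+39 = 39.5, β = 0.5+12 = 12.5.
Posterior mean = α/(α+β) = 39.5/52 = 0.7596.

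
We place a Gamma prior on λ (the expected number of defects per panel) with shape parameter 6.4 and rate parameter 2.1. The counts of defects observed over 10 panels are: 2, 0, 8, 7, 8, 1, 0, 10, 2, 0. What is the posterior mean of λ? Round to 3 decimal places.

Total count ∑xᵢ = 38 over n = 10 panels.
Gamma is conjugate to the Poisson likelihood: posterior is Gamma(shape = 6.4+38 = 44.4, rate = 2.1+10 = 12.1).
Posterior mean = shape/rate = 44.4/12.1 = 3.669.

Posterior mean ≈ 3.669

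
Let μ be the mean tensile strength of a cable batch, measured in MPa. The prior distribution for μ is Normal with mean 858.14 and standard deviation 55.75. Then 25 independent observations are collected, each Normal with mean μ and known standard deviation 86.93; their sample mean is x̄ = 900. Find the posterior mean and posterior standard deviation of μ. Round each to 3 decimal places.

Posterior mean ≈ 896.290; posterior SD ≈ 16.598

With known σ, the Normal prior is conjugate. Weight on the data is w = (n/σ²)/(n/σ² + 1/τ₀²) = 0.00330827/(0.00330827+0.00032174) = 0.91137.
Posterior mean = w·x̄ + (1−w)·μ₀ = 0.91137·900 + 0.088634·858.14 = 896.290. Posterior variance = 1/(0.00330827+0.00032174) = 275.481, so SD = 16.598.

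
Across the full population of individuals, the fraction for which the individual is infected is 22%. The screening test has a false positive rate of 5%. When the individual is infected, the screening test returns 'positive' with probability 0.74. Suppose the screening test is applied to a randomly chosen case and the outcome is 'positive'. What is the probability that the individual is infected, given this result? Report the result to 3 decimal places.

P(H | E) ≈ 0.807

Let H be the event that the individual is infected. P(H) = 0.22, so P(¬H) = 0.78. With E the 'positive' result, P(E|H) = 0.74 and P(E|¬H) = 0.05.
P(E) = 0.74·0.22 + 0.05·0.78 = 0.16280 + 0.039000 = 0.20180.
By Bayes' theorem, P(H|E) = 0.16280 / 0.20180 = 0.807.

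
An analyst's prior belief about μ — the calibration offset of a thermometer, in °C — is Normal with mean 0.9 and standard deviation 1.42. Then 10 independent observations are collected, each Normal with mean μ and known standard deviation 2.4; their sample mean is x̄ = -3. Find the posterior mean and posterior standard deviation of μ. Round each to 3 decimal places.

Prior precision 1/τ₀² = 1/1.42² = 0.495933; data precision n/σ² = 10/2.4² = 1.73611.
Posterior precision = 0.495933 + 1.73611 = 2.23204, giving posterior SD = 1/√2.23204 = 0.669.
Posterior mean = (0.495933·0.9 + 1.73611·-3) / 2.23204 = -2.133.

Posterior mean ≈ -2.133; posterior SD ≈ 0.669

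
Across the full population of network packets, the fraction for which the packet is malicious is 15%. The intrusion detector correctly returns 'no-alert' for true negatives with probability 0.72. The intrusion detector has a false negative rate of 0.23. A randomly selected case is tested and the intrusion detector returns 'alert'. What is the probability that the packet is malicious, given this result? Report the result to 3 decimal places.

Write H for 'the packet is malicious'. Prior odds H:¬H = 0.15/0.85 = 0.17647. For the 'alert' outcome, the likelihood ratio is 0.77/0.28 = 2.7500.
Posterior odds = 0.17647 × 2.7500 = 0.48529, so P(H|E) = 0.48529/(1+0.48529) = 0.327.

P(H | E) ≈ 0.327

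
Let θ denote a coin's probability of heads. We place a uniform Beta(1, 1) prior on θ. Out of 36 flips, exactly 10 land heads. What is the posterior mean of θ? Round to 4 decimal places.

Observing 10 successes and 26 failures updates Beta(1, 1) by adding the success and failure counts to the two shape parameters: α = 1+10 = 11, β = 1+26 = 27.
E[θ | data] = 11/(11+27) = 0.2895.

Posterior mean ≈ 0.2895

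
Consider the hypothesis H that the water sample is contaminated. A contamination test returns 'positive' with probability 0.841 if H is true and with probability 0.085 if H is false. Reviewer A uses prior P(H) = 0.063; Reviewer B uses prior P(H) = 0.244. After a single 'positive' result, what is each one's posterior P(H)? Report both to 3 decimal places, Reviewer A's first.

The likelihood ratio for a 'positive' result is 0.841/0.085 = 9.8941.
Reviewer A: prior odds 0.063/0.937 = 0.067236; posterior odds 0.66524; posterior probability 0.399.
Reviewer B: prior odds 0.244/0.756 = 0.32275; posterior odds 3.1933; posterior probability 0.762.

Reviewer A: 0.399; Reviewer B: 0.762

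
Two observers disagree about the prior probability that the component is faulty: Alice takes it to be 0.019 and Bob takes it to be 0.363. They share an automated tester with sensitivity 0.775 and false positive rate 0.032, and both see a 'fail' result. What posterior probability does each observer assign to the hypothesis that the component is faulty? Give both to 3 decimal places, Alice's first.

P('+'|H) = 0.775, P('+'|¬H) = 0.032.
Alice: numerator 0.775·0.019 = 0.014725; evidence = 0.014725+0.032·0.981 = 0.046117; posterior = 0.319.
Bob: numerator 0.775·0.363 = 0.28132; evidence = 0.28132+0.032·0.637 = 0.30171; posterior = 0.932.

Alice: 0.319; Bob: 0.932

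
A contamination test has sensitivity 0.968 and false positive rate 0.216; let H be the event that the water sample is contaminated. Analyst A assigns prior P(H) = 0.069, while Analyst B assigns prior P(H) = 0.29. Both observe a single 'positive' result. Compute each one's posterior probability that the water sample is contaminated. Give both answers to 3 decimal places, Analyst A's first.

P('+'|H) = 0.968, P('+'|¬H) = 0.216.
Analyst A: numerator 0.968·0.069 = 0.066792; evidence = 0.066792+0.216·0.931 = 0.26789; posterior = 0.249.
Analyst B: numerator 0.968·0.29 = 0.28072; evidence = 0.28072+0.216·0.71 = 0.43408; posterior = 0.647.

Analyst A: 0.249; Analyst B: 0.647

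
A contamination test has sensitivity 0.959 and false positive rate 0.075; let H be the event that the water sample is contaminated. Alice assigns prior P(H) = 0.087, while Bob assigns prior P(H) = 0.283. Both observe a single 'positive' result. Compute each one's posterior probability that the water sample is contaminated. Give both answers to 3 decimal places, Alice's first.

Alice: 0.549; Bob: 0.835

The likelihood ratio for a 'positive' result is 0.959/0.075 = 12.787.
Alice: prior odds 0.087/0.913 = 0.095290; posterior odds 1.2184; posterior probability 0.549.
Bob: prior odds 0.283/0.717 = 0.39470; posterior odds 5.0469; posterior probability 0.835.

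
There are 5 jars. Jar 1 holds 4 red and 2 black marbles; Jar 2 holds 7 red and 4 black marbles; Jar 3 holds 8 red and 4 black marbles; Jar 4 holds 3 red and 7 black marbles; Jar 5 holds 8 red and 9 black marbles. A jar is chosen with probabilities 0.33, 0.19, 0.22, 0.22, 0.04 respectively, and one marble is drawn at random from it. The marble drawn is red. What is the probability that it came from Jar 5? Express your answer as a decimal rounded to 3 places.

Tabulate prior·likelihood by source: [1] prior 0.33, lik 0.6667, product 0.2200; [2] prior 0.19, lik 0.6364, product 0.1209; [3] prior 0.22, lik 0.6667, product 0.1467; [4] prior 0.22, lik 0.3, product 0.06600; [5] prior 0.04, lik 0.4706, product 0.01882.
Normalizing constant = 0.57240; the posterior for Jar 5 is its product over the sum, 0.01882/0.57240 = 0.033.

Posterior probability ≈ 0.033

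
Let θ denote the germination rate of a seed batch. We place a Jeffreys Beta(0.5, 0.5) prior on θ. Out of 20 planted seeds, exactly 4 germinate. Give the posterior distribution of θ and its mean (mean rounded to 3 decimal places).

Posterior: Beta(4.5, 16.5); mean ≈ 0.214

The binomial likelihood is conjugate to the Beta prior: with 4 successes and 16 failures, the posterior is Beta(0.5+4, 0.5+16) = Beta(4.5, 16.5).
Posterior mean = α/(α+β) = 4.5/21 = 0.214.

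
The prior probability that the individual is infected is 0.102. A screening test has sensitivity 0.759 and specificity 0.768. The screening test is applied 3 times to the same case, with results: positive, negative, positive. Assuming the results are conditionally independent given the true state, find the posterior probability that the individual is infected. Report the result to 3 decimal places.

Posterior P(H) ≈ 0.276

With H the event that the individual is infected, the joint likelihood of the observed sequence is P(data|H) = 0.759·0.241·0.759 = 0.13884 and P(data|¬H) = 0.232·0.768·0.232 = 0.041337.
Bayes: P(H|data) = 0.102·0.13884 / (0.102·0.13884 + 0.898·0.041337) = 0.014161/0.051282 = 0.2761.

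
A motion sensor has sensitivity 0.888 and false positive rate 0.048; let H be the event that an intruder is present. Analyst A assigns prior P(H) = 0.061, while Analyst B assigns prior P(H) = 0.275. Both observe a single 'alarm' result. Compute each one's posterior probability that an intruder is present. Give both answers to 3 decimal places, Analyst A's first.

P('+'|H) = 0.888, P('+'|¬H) = 0.048.
Analyst A: numerator 0.888·0.061 = 0.054168; evidence = 0.054168+0.048·0.939 = 0.099240; posterior = 0.546.
Analyst B: numerator 0.888·0.275 = 0.24420; evidence = 0.24420+0.048·0.725 = 0.27900; posterior = 0.875.

Analyst A: 0.546; Analyst B: 0.875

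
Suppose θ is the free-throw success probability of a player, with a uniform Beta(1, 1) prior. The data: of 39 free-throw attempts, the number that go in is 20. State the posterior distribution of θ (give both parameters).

Posterior: Beta(21, 20)

Observing 20 successes and 19 failures updates Beta(1, 1) by adding the success and failure counts to the two shape parameters: α = 1+20 = 21, β = 1+19 = 20.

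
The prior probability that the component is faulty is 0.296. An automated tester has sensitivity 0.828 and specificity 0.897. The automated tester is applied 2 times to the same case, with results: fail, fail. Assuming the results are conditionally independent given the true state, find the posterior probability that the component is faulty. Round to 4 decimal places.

With H the event that the component is faulty, the joint likelihood of the observed sequence is P(data|H) = 0.828·0.828 = 0.68558 and P(data|¬H) = 0.103·0.103 = 0.010609.
Bayes: P(H|data) = 0.296·0.68558 / (0.296·0.68558 + 0.704·0.010609) = 0.20293/0.21040 = 0.9645.

Posterior P(H) ≈ 0.9645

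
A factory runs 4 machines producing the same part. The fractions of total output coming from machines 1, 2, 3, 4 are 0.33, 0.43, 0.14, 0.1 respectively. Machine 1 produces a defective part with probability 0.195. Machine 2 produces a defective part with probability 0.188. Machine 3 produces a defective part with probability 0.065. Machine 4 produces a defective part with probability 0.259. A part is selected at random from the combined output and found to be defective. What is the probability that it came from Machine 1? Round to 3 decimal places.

Posterior probability ≈ 0.357

Tabulate prior·likelihood by source: [1] prior 0.33, lik 0.195, product 0.06435; [2] prior 0.43, lik 0.188, product 0.08084; [3] prior 0.14, lik 0.065, product 0.009100; [4] prior 0.1, lik 0.259, product 0.02590.
Normalizing constant = 0.18019; the posterior for Machine 1 is its product over the sum, 0.06435/0.18019 = 0.357.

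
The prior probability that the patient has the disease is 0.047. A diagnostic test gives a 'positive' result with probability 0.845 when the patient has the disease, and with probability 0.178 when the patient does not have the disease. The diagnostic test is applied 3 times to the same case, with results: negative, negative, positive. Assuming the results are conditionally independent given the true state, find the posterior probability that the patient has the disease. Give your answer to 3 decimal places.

With H the event that the patient has the disease, the joint likelihood of the observed sequence is P(data|H) = 0.155·0.155·0.845 = 0.020301 and P(data|¬H) = 0.822·0.822·0.178 = 0.12027.
Bayes: P(H|data) = 0.047·0.020301 / (0.047·0.020301 + 0.953·0.12027) = 0.00095415/0.11557 = 0.0083.

Posterior P(H) ≈ 0.008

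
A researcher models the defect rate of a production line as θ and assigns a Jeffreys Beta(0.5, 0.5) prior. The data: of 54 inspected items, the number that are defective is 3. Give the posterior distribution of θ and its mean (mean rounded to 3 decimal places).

Posterior: Beta(3.5, 51.5); mean ≈ 0.064

Observing 3 successes and 51 failures updates Beta(0.5, 0.5) by adding the success and failure counts to the two shape parameters: α = 0.5+3 = 3.5, β = 0.5+51 = 51.5.
Posterior mean = α/(α+β) = 3.5/55 = 0.064.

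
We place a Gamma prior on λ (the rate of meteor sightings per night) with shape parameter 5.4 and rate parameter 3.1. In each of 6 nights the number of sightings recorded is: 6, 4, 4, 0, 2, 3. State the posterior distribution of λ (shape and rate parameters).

Posterior: Gamma(shape=24.4, rate=9.1)

The Poisson likelihood adds the total count to the shape and the number of exposure periods to the rate. Here ∑xᵢ = 19 and n = 6, so shape 5.4→24.4 and rate 3.1→9.1.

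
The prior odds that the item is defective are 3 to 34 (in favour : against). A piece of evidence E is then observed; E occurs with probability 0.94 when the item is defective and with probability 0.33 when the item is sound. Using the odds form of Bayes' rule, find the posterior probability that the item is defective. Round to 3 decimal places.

Posterior probability ≈ 0.201

Prior odds = 3/34 = 0.088235.
Likelihood ratio for E = 0.94/0.33 = 2.8485.
Posterior odds = prior odds × LR = 0.25134.
Posterior probability = odds/(1+odds) = 0.25134/1.2513 = 0.201.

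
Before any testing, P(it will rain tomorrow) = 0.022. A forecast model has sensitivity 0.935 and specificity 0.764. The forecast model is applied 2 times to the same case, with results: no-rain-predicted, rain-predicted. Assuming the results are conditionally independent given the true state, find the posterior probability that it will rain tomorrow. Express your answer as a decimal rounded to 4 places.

With H the event that it will rain tomorrow, the joint likelihood of the observed sequence is P(data|H) = 0.065·0.935 = 0.060775 and P(data|¬H) = 0.764·0.236 = 0.18030.
Bayes: P(H|data) = 0.022·0.060775 / (0.022·0.060775 + 0.978·0.18030) = 0.0013371/0.17767 = 0.0075.

Posterior P(H) ≈ 0.0075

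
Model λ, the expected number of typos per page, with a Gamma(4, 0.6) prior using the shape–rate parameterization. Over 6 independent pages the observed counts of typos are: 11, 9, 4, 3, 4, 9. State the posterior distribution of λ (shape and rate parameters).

Posterior: Gamma(shape=44, rate=6.6)

The Poisson likelihood adds the total count to the shape and the number of exposure periods to the rate. Here ∑xᵢ = 40 and n = 6, so shape 4→44 and rate 0.6→6.6.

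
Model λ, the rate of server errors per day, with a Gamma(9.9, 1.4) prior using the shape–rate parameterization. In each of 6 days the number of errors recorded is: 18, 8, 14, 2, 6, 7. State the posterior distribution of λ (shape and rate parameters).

Posterior: Gamma(shape=64.9, rate=7.4)

Total count ∑xᵢ = 55 over n = 6 days.
Gamma is conjugate to the Poisson likelihood: posterior is Gamma(shape = 9.9+55 = 64.9, rate = 1.4+6 = 7.4).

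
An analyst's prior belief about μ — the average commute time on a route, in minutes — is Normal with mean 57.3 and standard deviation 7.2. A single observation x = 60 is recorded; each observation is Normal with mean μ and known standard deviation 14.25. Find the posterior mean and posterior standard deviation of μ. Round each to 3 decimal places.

With known σ, the Normal prior is conjugate. Weight on the data is w = (n/σ²)/(n/σ² + 1/τ₀²) = 0.00492459/(0.00492459+0.0192901) = 0.20337.
Posterior mean = w·x̄ + (1−w)·μ₀ = 0.20337·60 + 0.79663·57.3 = 57.849. Posterior variance = 1/(0.00492459+0.0192901) = 41.2972, so SD = 6.426.

Posterior mean ≈ 57.849; posterior SD ≈ 6.426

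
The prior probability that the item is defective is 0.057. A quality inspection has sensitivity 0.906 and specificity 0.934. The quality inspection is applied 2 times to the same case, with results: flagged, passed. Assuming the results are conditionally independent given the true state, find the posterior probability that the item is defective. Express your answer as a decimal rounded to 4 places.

Posterior P(H) ≈ 0.0771

With H the event that the item is defective, the joint likelihood of the observed sequence is P(data|H) = 0.906·0.094 = 0.085164 and P(data|¬H) = 0.066·0.934 = 0.061644.
Bayes: P(H|data) = 0.057·0.085164 / (0.057·0.085164 + 0.943·0.061644) = 0.0048543/0.062985 = 0.0771.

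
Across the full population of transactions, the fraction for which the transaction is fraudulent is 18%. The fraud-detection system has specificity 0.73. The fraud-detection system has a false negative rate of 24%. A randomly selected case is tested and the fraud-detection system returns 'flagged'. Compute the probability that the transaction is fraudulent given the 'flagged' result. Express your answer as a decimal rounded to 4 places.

Let H be the event that the transaction is fraudulent. P(H) = 0.18, so P(¬H) = 0.82. With E the 'flagged' result, P(E|H) = 0.76 and P(E|¬H) = 0.27.
P(E) = 0.76·0.18 + 0.27·0.82 = 0.13680 + 0.22140 = 0.35820.
By Bayes' theorem, P(H|E) = 0.13680 / 0.35820 = 0.3819.

P(H | E) ≈ 0.3819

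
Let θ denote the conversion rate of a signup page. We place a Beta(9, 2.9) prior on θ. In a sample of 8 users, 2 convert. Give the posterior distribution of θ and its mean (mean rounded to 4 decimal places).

The binomial likelihood is conjugate to the Beta prior: with 2 successes and 6 failures, the posterior is Beta(9+2, 2.9+6) = Beta(11, 8.9).
E[θ | data] = 11/(11+8.9) = 0.5528.

Posterior: Beta(11, 8.9); mean ≈ 0.5528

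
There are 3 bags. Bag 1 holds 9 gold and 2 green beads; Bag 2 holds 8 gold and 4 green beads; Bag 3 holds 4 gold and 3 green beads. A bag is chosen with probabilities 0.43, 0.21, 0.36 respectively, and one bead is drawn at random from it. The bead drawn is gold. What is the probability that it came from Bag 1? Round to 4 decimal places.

Tabulate prior·likelihood by source: [1] prior 0.43, lik 0.8182, product 0.3518; [2] prior 0.21, lik 0.6667, product 0.1400; [3] prior 0.36, lik 0.5714, product 0.2057.
Normalizing constant = 0.69753; the posterior for Bag 1 is its product over the sum, 0.3518/0.69753 = 0.5044.

Posterior probability ≈ 0.5044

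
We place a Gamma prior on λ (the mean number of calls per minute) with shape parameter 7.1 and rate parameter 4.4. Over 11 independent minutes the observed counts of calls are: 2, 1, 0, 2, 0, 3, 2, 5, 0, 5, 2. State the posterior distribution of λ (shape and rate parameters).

The Poisson likelihood adds the total count to the shape and the number of exposure periods to the rate. Here ∑xᵢ = 22 and n = 11, so shape 7.1→29.1 and rate 4.4→15.4.

Posterior: Gamma(shape=29.1, rate=15.4)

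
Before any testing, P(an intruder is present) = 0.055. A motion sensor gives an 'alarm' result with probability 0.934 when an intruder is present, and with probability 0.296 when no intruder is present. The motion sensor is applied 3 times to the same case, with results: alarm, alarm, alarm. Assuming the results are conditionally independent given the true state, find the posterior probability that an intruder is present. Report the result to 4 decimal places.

Let H be the event that an intruder is present; start with P(H) = 0.055. P('alarm'|H) = 0.934, P('alarm'|¬H) = 0.296.
Update on result 1 ('alarm'): P(H) ← 0.934·0.0550 / (0.934·0.0550 + 0.296·0.9450) = 0.051370/0.33109 = 0.1552.
Update on result 2 ('alarm'): P(H) ← 0.934·0.1552 / (0.934·0.1552 + 0.296·0.8448) = 0.14491/0.39499 = 0.3669.
Update on result 3 ('alarm'): P(H) ← 0.934·0.3669 / (0.934·0.3669 + 0.296·0.6331) = 0.34267/0.53007 = 0.6465.

Posterior P(H) ≈ 0.6465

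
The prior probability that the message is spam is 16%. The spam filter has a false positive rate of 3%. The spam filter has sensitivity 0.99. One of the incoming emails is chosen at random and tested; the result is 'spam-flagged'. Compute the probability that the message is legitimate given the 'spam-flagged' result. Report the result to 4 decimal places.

Let H be the event that the message is spam. P(H) = 0.16, so P(¬H) = 0.84. With E the 'spam-flagged' result, P(E|H) = 0.99 and P(E|¬H) = 0.03.
P(E) = 0.99·0.16 + 0.03·0.84 = 0.15840 + 0.025200 = 0.18360.
By Bayes' theorem, P(H|E) = 0.15840 / 0.18360 = 0.8627. Hence P(¬H|E) = 1 − 0.8627 = 0.1373.

P(¬H | E) ≈ 0.1373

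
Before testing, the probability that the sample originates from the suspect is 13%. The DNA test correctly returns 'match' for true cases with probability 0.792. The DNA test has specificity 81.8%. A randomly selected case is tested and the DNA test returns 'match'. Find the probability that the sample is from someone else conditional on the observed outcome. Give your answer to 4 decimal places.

Let H be the event that the sample originates from the suspect. P(H) = 0.13, so P(¬H) = 0.87. With E the 'match' result, P(E|H) = 0.792 and P(E|¬H) = 0.182.
P(E) = 0.792·0.13 + 0.182·0.87 = 0.10296 + 0.15834 = 0.26130.
By Bayes' theorem, P(H|E) = 0.10296 / 0.26130 = 0.3940. Hence P(¬H|E) = 1 − 0.3940 = 0.6060.

P(¬H | E) ≈ 0.6060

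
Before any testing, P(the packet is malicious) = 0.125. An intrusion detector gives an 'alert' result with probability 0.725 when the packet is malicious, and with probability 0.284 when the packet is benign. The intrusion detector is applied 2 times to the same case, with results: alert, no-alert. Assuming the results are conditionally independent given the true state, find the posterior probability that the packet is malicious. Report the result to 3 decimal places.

With H the event that the packet is malicious, the joint likelihood of the observed sequence is P(data|H) = 0.725·0.275 = 0.19937 and P(data|¬H) = 0.284·0.716 = 0.20334.
Bayes: P(H|data) = 0.125·0.19937 / (0.125·0.19937 + 0.875·0.20334) = 0.024922/0.20285 = 0.1229.

Posterior P(H) ≈ 0.123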